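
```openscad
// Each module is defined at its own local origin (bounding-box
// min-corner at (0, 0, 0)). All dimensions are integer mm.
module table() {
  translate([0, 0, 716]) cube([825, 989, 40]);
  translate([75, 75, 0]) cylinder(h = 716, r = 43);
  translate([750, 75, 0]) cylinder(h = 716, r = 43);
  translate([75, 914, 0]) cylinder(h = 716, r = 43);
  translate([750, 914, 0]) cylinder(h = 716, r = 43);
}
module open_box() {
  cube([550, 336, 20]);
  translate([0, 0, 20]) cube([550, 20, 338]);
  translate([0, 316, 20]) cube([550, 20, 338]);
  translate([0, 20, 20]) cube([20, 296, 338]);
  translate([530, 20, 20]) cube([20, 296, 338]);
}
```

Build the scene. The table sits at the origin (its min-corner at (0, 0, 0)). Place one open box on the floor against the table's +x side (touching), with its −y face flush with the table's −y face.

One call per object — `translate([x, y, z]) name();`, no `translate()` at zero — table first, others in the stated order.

table();
translate([825, 0, 0]) open_box();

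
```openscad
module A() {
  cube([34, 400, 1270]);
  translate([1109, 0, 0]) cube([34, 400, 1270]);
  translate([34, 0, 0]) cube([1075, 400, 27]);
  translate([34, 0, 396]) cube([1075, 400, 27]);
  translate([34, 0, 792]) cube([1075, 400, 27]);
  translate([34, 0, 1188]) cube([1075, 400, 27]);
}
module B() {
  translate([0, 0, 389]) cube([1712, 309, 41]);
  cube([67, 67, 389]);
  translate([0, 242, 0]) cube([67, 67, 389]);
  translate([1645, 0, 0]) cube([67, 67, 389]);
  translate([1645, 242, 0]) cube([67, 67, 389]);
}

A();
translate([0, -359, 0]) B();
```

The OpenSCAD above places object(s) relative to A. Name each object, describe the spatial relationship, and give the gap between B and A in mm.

A is a bookshelf. B is a bench. The bench is on the floor beside the bookshelf on its −y side. The gap between the bench and the bookshelf is 50 mm.

The bench's nearest face is 50 mm from the bookshelf's −y face.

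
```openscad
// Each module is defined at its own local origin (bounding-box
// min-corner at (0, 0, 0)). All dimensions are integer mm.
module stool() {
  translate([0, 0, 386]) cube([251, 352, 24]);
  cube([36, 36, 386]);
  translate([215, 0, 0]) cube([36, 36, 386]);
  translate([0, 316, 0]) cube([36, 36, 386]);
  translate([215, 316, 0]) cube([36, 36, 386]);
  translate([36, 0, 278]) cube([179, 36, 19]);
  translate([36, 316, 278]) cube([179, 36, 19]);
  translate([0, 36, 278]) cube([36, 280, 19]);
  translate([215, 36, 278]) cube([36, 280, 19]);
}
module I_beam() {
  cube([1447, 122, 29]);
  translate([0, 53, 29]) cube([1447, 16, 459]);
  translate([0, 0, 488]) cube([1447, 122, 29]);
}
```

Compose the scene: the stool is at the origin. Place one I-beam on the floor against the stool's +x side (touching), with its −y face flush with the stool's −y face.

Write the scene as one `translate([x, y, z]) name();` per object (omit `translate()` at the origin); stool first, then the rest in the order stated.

stool();
translate([251, 0, 0]) I_beam();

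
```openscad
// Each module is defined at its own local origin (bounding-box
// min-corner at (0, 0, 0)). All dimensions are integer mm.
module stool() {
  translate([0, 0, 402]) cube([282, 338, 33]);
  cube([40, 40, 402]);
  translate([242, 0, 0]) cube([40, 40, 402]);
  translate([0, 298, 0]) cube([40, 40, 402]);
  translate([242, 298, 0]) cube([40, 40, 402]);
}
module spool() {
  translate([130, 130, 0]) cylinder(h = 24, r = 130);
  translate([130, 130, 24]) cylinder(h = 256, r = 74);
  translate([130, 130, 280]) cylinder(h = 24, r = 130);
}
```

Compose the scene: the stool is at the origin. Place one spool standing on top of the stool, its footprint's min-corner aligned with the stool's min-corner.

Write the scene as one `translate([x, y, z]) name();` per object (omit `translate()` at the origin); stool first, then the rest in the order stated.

stool();
translate([0, 0, 435]) spool();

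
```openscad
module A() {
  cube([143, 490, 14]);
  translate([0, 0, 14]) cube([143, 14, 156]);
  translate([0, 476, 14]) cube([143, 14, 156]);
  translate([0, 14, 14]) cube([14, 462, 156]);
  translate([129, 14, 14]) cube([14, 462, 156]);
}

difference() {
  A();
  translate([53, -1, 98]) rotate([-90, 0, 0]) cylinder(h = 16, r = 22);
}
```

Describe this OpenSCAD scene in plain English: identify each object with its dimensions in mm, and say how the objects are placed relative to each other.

A is an open-topped rectangular box: outside dimensions 143×490×170 mm, with a uniform wall and base thickness of 14 mm. The base is a full 143×490 slab on the floor; four walls sit on top of the base. The front and back walls (the −y and +y sides) span the full width; the two side walls fit between them.

The open box has a circular hole of radius 22 mm through its front wall, centred at (x = 53, z = 98).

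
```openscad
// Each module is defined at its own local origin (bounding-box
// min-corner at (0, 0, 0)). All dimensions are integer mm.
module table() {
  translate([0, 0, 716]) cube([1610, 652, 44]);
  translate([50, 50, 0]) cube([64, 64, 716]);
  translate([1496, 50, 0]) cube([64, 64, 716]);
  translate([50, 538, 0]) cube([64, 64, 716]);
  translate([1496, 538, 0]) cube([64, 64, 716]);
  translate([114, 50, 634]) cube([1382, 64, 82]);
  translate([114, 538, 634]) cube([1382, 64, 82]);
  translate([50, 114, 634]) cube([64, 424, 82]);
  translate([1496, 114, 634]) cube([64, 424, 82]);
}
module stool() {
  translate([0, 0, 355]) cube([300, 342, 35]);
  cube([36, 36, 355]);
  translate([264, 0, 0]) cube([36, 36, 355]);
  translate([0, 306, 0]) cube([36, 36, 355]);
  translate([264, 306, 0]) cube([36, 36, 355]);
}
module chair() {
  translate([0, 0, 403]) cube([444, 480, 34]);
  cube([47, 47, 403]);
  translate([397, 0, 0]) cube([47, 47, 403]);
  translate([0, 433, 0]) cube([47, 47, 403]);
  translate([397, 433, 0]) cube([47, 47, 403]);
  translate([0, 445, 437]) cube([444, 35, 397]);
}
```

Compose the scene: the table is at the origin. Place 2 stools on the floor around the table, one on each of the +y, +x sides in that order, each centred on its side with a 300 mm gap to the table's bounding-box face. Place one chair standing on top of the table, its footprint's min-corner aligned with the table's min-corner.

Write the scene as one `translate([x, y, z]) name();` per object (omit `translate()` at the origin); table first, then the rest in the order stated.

table();
translate([655, 952, 0]) stool();
translate([1910, 155, 0]) stool();
translate([0, 0, 760]) chair();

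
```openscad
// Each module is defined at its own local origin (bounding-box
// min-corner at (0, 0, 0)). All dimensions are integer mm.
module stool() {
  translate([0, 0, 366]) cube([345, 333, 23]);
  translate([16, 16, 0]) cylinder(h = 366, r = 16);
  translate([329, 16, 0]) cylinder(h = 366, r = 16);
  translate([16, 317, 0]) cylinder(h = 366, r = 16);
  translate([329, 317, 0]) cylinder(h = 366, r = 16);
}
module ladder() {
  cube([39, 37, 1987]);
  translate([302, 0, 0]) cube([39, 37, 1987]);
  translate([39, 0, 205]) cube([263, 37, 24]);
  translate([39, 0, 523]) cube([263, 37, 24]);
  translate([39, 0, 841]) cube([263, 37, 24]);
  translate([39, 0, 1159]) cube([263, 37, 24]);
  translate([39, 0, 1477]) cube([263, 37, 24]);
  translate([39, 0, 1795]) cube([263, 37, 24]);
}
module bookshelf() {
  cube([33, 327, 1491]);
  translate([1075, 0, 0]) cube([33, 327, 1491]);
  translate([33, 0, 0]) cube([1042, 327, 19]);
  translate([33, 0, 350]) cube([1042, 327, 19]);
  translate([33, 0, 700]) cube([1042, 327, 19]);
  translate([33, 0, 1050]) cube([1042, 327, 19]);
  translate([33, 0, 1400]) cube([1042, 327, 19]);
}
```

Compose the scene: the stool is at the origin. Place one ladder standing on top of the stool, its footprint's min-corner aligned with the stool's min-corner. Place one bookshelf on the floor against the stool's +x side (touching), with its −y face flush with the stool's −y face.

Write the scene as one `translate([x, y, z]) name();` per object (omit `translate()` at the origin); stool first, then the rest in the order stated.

stool();
translate([0, 0, 389]) ladder();
translate([345, 0, 0]) bookshelf();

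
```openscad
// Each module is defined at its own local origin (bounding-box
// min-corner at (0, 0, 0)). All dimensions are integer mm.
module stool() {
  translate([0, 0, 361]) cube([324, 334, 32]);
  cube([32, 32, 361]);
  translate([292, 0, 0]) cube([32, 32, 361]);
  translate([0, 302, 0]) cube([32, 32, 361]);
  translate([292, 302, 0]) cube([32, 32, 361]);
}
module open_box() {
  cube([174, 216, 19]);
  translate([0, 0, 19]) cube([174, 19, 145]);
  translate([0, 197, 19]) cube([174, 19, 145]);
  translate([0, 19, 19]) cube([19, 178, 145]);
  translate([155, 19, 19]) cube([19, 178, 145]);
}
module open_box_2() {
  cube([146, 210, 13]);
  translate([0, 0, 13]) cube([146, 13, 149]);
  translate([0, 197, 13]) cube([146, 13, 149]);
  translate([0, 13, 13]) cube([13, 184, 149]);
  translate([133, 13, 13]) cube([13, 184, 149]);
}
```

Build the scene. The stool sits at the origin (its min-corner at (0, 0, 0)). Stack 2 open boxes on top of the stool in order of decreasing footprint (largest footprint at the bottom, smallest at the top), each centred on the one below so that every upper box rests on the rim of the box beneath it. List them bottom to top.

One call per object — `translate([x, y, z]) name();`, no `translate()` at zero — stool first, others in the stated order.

stool();
translate([75, 59, 393]) open_box();
translate([89, 62, 557]) open_box_2();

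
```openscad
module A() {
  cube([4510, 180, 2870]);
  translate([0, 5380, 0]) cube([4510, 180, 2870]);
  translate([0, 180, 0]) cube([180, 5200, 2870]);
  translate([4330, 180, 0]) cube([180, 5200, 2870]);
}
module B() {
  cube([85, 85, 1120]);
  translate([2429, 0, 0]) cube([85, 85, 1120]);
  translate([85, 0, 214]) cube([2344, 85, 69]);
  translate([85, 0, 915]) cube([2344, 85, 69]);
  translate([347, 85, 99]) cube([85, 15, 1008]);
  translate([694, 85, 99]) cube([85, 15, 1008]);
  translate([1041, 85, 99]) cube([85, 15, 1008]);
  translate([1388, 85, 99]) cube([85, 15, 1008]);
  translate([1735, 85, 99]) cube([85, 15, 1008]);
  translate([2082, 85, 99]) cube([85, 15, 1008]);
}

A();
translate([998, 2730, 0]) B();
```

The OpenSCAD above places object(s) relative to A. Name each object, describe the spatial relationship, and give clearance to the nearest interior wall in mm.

Clearances: x = 818, y = 2550; minimum 818 mm.

A is a house frame. B is a fence section. The fence section sits inside the house frame, centred. The clearance to the nearest interior wall is 818 mm.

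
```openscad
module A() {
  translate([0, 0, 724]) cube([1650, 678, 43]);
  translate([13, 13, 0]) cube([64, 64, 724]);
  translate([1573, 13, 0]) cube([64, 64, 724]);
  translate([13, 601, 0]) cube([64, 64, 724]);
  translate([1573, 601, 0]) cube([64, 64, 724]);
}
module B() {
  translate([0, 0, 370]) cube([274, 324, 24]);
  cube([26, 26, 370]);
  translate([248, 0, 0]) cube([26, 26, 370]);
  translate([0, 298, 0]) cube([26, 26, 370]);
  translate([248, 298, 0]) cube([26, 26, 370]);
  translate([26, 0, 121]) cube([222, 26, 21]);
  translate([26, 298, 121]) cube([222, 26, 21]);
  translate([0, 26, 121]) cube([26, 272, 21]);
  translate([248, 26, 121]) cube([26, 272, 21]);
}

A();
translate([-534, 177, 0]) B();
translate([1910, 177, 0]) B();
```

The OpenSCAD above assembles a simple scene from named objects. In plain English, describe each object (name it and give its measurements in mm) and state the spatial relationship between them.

A is a table with a 1650×678 mm rectangular top, 43 mm thick, top surface at z = 767 mm, supported by four 64×64 mm square legs, each inset 13 mm from the nearest pair of top edges, running from the floor.

B is a four-legged stool. The seat is a 274×324×24 mm slab whose top surface is at z = 394 mm; four square legs, each 26×26 mm in cross-section, run from the floor (z = 0) to the underside of the seat, each flush with a corner of the seat. Four stretchers, 26 mm wide and 21 mm tall, connect adjacent legs with their undersides at z = 121 mm, each running between the inner faces of the legs it joins and aligned with the legs' outer faces on the other axis.

Two stools sit around the table at the −x, +x sides.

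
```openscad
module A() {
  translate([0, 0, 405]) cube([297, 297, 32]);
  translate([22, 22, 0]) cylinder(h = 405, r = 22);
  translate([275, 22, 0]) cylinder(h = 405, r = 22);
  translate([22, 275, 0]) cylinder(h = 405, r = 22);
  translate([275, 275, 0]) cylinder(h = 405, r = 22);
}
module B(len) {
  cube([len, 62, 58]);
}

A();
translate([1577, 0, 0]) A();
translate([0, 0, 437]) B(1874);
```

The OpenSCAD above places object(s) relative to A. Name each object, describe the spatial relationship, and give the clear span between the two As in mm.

A is a stool. B is a beam. A beam spans the tops of two stools. The clear span between the two stools is 1280 mm.

Second stool starts at x = 1577; first ends at x = 297; clear span = 1577 − 297 = 1280 mm.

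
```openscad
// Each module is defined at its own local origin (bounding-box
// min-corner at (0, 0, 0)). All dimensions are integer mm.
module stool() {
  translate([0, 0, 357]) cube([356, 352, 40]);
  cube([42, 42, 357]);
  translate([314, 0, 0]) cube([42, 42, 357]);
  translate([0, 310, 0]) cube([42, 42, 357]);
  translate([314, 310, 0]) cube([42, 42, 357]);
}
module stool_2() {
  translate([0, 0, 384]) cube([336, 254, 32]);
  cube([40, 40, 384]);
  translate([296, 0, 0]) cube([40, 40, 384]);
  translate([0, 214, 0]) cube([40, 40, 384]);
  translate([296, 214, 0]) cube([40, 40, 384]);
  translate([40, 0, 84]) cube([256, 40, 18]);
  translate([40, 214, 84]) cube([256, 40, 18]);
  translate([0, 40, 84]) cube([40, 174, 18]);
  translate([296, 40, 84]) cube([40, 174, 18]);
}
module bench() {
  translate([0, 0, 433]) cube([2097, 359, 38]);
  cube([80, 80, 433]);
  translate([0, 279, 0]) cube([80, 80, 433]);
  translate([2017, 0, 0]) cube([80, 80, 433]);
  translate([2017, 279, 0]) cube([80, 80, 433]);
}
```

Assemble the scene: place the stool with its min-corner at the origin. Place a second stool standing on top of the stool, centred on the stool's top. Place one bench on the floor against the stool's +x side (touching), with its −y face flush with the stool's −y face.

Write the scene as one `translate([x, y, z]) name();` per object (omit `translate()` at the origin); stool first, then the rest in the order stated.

stool();
translate([10, 49, 397]) stool_2();
translate([356, 0, 0]) bench();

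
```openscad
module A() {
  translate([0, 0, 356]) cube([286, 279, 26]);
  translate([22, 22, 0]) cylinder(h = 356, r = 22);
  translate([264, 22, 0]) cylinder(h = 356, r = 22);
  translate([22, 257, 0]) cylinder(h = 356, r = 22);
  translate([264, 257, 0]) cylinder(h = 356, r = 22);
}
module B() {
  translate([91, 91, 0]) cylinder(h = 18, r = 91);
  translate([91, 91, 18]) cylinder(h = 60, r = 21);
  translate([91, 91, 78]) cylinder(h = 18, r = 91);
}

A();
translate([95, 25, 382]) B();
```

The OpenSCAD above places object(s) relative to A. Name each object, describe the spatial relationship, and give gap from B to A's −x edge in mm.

The spool's min-x is at 95; the stool's min-x is 0; gap = 95 mm.

A is a stool. B is a spool. The spool is on top of the stool. The gap from the spool to the stool's −x edge is 95 mm.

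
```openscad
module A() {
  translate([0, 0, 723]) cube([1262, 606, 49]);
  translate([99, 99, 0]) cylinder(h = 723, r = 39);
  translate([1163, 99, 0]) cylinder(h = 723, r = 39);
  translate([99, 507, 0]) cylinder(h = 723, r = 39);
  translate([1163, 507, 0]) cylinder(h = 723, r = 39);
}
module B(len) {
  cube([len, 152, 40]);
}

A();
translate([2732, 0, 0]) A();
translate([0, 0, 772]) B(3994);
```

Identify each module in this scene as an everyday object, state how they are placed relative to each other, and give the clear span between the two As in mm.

Second table starts at x = 2732; first ends at x = 1262; clear span = 2732 − 1262 = 1470 mm.

A is a table. B is a beam. A beam spans the tops of two tables. The clear span between the two tables is 1470 mm.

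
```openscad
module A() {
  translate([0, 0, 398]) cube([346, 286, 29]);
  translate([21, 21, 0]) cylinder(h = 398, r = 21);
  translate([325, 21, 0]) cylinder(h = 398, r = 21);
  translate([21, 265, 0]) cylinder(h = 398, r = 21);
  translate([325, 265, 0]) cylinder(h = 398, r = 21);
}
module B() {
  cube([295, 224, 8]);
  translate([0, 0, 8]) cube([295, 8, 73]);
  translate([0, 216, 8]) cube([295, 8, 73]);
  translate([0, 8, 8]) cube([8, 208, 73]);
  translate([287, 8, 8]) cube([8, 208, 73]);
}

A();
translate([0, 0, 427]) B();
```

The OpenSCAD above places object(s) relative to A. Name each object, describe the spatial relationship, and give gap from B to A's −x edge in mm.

The open box's min-x is at 0; the stool's min-x is 0; gap = 0 mm.

A is a stool. B is an open box. The open box is on top of the stool. The gap from the open box to the stool's −x edge is 0 mm.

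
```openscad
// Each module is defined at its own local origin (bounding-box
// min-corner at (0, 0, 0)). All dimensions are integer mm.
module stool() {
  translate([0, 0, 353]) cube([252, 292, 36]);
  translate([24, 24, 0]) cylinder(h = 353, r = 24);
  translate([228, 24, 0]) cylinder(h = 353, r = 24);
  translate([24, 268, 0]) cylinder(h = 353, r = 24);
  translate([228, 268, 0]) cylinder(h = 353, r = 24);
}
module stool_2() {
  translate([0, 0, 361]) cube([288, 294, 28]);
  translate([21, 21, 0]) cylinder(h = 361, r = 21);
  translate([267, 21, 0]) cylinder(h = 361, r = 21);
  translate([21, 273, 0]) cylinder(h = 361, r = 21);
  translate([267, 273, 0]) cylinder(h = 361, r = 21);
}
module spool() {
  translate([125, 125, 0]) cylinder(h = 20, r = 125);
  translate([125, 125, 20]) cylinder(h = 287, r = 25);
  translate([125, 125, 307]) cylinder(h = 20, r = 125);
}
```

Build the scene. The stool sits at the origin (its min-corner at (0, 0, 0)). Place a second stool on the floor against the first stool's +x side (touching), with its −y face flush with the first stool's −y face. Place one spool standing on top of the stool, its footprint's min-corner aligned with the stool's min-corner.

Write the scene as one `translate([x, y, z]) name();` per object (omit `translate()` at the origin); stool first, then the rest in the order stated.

stool();
translate([252, 0, 0]) stool_2();
translate([0, 0, 389]) spool();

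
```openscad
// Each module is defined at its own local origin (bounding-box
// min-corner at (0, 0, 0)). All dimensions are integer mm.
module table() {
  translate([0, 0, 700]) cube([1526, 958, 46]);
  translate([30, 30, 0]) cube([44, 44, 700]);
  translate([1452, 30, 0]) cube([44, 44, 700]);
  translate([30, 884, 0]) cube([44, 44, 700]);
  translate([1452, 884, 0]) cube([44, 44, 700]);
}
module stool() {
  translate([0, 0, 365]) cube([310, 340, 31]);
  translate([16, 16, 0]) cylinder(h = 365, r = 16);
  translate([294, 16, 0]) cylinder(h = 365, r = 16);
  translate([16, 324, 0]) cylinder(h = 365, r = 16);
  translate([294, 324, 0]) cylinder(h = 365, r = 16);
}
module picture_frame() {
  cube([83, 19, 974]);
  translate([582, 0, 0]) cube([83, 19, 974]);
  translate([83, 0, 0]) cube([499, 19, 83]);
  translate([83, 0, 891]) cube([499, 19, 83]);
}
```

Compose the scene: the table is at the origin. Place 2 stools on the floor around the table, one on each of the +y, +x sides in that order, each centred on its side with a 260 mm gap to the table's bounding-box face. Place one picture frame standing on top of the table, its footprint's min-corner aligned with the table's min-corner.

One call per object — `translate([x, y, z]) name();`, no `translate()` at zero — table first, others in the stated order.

table();
translate([608, 1218, 0]) stool();
translate([1786, 309, 0]) stool();
translate([0, 0, 746]) picture_frame();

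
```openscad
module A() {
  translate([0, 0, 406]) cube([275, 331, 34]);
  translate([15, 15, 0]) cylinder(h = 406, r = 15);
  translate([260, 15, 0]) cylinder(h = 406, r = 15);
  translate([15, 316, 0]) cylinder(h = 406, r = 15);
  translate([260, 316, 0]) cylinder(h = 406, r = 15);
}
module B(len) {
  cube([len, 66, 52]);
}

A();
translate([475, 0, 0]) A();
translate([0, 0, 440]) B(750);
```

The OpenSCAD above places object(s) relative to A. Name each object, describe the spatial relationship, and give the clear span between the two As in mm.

A is a stool. B is a beam. A beam spans the tops of two stools. The clear span between the two stools is 200 mm.

Second stool starts at x = 475; first ends at x = 275; clear span = 475 − 275 = 200 mm.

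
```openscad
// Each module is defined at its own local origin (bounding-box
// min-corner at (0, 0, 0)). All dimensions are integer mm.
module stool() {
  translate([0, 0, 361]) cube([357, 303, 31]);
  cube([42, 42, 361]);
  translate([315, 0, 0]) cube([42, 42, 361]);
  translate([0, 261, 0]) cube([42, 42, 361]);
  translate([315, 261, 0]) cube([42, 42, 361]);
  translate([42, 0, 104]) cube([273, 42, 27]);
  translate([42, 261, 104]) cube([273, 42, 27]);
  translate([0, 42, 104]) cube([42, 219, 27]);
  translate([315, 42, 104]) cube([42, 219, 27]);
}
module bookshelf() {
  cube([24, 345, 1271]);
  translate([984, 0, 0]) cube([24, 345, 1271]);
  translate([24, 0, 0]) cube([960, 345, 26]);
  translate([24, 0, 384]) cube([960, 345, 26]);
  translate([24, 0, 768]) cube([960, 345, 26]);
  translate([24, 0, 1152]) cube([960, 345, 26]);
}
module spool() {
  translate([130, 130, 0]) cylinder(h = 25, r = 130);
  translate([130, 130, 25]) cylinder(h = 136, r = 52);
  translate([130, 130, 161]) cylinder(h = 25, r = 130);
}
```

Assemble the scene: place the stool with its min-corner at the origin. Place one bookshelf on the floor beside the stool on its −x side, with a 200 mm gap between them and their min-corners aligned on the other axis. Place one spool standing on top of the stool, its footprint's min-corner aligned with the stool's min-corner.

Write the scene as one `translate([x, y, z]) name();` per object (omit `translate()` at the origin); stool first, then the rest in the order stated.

stool();
translate([-1208, 0, 0]) bookshelf();
translate([0, 0, 392]) spool();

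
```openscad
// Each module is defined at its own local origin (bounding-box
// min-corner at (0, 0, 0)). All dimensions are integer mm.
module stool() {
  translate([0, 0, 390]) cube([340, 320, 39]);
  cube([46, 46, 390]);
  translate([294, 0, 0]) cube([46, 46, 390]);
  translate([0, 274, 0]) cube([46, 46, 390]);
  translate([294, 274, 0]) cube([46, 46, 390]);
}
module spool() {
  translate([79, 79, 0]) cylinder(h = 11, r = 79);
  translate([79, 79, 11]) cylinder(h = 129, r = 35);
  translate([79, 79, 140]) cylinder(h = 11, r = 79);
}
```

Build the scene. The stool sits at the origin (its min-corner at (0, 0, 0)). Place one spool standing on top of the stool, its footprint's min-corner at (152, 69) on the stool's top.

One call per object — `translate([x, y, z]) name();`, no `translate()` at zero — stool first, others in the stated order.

stool();
translate([152, 69, 429]) spool();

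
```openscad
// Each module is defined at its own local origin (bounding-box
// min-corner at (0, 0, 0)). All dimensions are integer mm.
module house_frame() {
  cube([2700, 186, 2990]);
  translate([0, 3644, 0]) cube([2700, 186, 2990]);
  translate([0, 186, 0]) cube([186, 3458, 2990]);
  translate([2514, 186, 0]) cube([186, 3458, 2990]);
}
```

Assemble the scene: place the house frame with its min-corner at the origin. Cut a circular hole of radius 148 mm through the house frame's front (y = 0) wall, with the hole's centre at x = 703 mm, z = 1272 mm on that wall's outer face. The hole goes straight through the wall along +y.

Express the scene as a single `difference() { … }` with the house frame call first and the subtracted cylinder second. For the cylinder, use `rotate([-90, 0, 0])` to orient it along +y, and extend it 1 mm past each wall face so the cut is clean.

difference() {
  house_frame();
  translate([703, -1, 1272]) rotate([-90, 0, 0]) cylinder(h = 188, r = 148);
}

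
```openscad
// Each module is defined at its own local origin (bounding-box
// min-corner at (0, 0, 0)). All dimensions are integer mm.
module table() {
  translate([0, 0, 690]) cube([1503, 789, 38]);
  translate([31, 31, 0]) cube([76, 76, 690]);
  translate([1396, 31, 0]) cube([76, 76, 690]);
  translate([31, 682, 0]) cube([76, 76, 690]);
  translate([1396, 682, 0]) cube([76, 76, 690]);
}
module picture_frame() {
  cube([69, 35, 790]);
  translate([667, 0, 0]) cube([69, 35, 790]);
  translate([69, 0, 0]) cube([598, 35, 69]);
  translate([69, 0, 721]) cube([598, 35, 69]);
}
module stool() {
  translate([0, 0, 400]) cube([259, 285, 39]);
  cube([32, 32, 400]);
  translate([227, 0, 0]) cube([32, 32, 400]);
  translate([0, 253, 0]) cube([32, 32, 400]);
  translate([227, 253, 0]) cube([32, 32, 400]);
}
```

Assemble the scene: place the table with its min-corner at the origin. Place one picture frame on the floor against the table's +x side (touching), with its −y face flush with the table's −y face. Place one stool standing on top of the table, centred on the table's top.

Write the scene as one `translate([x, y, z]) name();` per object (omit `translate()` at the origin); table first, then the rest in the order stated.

table();
translate([1503, 0, 0]) picture_frame();
translate([622, 252, 728]) stool();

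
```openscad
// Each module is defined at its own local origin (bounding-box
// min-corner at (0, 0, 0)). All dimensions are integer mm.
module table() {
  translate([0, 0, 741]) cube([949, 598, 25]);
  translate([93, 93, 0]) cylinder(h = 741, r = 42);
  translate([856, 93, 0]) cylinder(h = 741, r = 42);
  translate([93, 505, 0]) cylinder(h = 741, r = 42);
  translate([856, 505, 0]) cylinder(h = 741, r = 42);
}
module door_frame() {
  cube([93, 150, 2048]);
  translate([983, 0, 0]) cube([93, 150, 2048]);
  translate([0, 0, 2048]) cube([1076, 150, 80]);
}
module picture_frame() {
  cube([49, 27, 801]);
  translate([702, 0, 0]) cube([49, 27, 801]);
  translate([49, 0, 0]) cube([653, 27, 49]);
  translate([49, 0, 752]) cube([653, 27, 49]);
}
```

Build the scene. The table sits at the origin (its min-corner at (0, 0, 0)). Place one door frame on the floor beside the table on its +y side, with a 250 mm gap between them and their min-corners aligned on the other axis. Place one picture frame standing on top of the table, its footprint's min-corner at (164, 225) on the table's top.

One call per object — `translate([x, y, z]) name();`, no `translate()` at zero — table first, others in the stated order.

table();
translate([0, 848, 0]) door_frame();
translate([164, 225, 766]) picture_frame();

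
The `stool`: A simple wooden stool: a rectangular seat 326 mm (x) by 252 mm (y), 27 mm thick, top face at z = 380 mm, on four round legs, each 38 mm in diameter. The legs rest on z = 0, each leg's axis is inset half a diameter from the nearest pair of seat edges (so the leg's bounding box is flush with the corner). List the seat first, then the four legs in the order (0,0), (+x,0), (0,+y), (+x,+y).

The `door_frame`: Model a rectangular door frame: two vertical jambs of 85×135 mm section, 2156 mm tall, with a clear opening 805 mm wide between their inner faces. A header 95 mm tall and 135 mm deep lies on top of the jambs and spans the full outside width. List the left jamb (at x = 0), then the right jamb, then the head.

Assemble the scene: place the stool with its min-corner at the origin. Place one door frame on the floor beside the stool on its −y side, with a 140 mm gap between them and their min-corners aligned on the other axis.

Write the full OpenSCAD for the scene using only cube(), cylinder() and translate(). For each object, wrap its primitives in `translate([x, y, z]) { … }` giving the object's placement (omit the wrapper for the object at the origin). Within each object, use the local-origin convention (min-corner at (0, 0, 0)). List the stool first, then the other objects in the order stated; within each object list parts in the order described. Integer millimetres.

translate([0, 0, 353]) cube([326, 252, 27]);
translate([19, 19, 0]) cylinder(h = 353, r = 19);
translate([307, 19, 0]) cylinder(h = 353, r = 19);
translate([19, 233, 0]) cylinder(h = 353, r = 19);
translate([307, 233, 0]) cylinder(h = 353, r = 19);
translate([0, -275, 0]) {
  cube([85, 135, 2156]);
  translate([890, 0, 0]) cube([85, 135, 2156]);
  translate([0, 0, 2156]) cube([975, 135, 95]);
}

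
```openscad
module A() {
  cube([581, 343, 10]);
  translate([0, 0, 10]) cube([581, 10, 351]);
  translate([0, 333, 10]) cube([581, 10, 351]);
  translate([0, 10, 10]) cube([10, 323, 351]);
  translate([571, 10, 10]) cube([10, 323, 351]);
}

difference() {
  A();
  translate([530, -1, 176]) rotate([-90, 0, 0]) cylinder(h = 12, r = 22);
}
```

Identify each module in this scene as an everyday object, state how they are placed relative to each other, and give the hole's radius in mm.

A is an open box. The open box has a circular hole through its front wall. The hole's radius is 22 mm.

The subtracted cylinder has r = 22 mm.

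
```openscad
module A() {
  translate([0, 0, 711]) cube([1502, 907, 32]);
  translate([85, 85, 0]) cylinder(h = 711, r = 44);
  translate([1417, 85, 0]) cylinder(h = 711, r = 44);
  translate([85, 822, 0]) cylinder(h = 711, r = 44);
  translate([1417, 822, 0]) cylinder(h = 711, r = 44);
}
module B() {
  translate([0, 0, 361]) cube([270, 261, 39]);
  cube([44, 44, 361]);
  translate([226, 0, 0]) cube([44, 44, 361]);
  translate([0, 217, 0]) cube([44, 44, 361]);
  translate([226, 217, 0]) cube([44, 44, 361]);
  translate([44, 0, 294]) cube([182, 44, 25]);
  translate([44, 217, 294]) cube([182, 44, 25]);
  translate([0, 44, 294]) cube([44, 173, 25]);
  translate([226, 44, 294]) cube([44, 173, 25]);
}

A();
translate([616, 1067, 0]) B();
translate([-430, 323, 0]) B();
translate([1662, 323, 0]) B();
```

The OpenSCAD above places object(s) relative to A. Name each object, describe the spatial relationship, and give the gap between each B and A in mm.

A is a table. B is a stool. Three stools sit around the table at the +y, −x, +x sides. The gap between each stool and the table is 160 mm.

Each stool's nearest face is 160 mm from the table's bounding box.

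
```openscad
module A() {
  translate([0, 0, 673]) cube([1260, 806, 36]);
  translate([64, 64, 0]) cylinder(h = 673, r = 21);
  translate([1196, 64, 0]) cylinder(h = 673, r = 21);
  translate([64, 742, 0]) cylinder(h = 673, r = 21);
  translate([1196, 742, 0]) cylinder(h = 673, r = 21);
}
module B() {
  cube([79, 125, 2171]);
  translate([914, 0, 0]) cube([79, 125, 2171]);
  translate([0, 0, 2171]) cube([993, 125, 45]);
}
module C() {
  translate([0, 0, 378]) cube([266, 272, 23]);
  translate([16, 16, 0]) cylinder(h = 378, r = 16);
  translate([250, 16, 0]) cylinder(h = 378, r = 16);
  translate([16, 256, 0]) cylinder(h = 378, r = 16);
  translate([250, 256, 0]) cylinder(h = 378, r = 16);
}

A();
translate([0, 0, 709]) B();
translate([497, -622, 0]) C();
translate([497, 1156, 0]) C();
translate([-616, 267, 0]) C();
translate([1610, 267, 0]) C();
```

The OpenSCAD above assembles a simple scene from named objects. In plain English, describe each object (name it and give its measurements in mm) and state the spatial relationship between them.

A is a rectangular dining table. The top is 1260×806×36 mm with its upper surface at z = 709 mm. It stands on four round legs of 42 mm diameter, each leg's bounding box inset 43 mm from the nearest pair of top edges, running from the floor to the underside of the top.

B is a rectangular door frame: two vertical jambs of 79×125 mm section, 2171 mm tall, with a clear opening 835 mm wide between their inner faces. A header 45 mm tall and 125 mm deep lies on top of the jambs and spans the full outside width.

C is a four-legged stool. The seat is 266×272 mm, 23 mm thick, top at z = 401 mm. It stands on four round legs, each 32 mm in diameter, from z = 0 to the seat underside, each leg's axis is inset half a diameter from the nearest pair of seat edges (so the leg's bounding box is flush with the corner).

The door frame is on top of the table. Four stools sit around the table at the −y, +y, −x, +x sides.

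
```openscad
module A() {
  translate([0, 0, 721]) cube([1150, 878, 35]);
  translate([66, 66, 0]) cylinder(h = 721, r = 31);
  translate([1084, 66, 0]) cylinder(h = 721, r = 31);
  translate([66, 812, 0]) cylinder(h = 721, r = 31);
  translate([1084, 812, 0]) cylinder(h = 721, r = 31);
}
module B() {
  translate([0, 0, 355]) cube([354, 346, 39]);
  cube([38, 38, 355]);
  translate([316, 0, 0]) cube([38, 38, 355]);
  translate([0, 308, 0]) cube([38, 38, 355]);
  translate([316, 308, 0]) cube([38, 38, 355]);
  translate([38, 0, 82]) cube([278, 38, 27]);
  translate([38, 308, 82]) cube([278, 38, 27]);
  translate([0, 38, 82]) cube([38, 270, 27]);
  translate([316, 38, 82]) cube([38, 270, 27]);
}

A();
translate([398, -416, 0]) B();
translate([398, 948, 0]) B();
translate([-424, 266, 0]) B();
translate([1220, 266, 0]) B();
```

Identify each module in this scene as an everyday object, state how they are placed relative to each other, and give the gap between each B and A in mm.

A is a table. B is a stool. Four stools sit around the table at the −y, +y, −x, +x sides. The gap between each stool and the table is 70 mm.

Each stool's nearest face is 70 mm from the table's bounding box.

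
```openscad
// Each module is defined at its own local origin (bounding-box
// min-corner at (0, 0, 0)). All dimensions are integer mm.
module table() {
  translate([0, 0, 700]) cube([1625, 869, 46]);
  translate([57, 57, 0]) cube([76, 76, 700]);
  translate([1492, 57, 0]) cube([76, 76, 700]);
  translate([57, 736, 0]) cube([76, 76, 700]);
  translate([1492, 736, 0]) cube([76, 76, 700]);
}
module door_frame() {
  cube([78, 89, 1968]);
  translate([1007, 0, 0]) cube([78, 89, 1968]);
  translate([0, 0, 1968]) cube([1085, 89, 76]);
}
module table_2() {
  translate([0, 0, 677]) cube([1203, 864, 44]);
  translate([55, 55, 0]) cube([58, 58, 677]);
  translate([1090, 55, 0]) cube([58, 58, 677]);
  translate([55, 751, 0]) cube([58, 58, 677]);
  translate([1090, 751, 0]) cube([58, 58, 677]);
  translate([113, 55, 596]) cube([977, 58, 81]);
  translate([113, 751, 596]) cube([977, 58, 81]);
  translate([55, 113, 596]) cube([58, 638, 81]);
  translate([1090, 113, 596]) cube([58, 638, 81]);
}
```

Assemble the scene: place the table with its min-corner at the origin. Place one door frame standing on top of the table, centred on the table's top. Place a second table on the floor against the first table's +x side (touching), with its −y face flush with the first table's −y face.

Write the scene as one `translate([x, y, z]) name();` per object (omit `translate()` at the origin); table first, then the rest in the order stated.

table();
translate([270, 390, 746]) door_frame();
translate([1625, 0, 0]) table_2();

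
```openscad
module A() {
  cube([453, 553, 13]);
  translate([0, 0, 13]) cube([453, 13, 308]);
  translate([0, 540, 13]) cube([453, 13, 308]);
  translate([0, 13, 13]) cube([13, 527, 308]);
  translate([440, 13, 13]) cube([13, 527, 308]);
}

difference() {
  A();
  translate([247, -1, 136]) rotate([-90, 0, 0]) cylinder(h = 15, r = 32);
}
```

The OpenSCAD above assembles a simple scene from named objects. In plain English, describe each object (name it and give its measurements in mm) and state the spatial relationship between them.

A is an open storage box with external size 453×553×321 mm and wall thickness 13 mm (the base is also 13 mm thick). The base covers the whole footprint; the four walls stand on the base, with the y-facing walls full-width and the x-facing walls fitting between their inner faces.

The open box has a circular hole of radius 32 mm through its front wall, centred at (x = 247, z = 136).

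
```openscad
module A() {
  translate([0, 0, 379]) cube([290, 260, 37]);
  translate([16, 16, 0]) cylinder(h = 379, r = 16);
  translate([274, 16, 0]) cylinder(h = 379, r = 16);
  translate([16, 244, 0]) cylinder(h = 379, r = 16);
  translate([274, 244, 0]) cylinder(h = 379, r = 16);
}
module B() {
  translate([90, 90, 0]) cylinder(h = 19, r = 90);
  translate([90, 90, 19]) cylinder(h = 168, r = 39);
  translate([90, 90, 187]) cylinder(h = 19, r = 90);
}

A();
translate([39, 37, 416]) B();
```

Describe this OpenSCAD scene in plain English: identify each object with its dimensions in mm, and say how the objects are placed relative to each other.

A is a four-legged stool. The seat is 290×260 mm, 37 mm thick, top at z = 416 mm. It stands on four round legs, each 32 mm in diameter, from z = 0 to the seat underside, each leg's axis is inset half a diameter from the nearest pair of seat edges (so the leg's bounding box is flush with the corner).

B is a spool: two coaxial disc flanges of radius 90 mm and thickness 19 mm, joined by a core cylinder of radius 39 mm and height 168 mm. The lower flange rests on z = 0 and the three cylinders share a vertical axis.

The spool is on top of the stool.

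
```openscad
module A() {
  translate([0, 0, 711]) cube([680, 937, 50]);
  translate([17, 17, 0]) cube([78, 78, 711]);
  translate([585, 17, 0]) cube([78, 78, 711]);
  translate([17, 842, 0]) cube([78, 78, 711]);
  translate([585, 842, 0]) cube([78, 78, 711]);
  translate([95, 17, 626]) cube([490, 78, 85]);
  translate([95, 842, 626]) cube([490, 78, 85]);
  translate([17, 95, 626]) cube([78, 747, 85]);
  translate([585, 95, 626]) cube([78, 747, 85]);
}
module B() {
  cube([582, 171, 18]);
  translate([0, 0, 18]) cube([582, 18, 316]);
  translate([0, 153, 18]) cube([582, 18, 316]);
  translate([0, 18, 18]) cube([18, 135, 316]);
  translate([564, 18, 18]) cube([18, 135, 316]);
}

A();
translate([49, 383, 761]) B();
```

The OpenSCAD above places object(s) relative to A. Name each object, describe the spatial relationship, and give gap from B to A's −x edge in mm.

The open box's min-x is at 49; the table's min-x is 0; gap = 49 mm.

A is a table. B is an open box. The open box is on top of the table, centred. The gap from the open box to the table's −x edge is 49 mm.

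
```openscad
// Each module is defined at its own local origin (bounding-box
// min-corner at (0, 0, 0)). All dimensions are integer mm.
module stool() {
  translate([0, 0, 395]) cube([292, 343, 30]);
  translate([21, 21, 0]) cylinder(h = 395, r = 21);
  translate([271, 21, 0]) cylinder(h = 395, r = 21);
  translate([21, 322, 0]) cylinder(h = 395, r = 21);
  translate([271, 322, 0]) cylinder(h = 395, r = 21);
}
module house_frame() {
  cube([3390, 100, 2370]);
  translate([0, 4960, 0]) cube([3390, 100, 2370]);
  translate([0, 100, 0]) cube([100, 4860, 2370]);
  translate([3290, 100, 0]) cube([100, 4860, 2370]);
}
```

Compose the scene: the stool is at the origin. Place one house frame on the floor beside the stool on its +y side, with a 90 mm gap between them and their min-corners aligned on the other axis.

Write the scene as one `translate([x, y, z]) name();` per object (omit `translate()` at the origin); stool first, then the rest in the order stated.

stool();
translate([0, 433, 0]) house_frame();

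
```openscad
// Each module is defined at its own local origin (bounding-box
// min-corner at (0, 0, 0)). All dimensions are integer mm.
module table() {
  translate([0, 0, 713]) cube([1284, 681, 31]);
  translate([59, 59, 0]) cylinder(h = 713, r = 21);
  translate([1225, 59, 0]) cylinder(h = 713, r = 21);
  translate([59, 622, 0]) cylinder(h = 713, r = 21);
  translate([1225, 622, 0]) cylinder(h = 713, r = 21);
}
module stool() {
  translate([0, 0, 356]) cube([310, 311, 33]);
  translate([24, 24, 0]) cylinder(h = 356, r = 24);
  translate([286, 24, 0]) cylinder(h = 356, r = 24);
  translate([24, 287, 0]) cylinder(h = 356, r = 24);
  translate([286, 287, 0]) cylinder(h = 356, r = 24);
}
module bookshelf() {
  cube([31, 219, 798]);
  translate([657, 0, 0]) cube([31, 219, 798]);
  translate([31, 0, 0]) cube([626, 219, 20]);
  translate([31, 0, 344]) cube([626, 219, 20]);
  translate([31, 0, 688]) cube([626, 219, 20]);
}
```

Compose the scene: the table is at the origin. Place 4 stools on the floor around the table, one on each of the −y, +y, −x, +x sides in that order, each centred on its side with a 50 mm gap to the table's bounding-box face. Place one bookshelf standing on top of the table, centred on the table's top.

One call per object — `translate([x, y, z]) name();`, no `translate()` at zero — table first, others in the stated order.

table();
translate([487, -361, 0]) stool();
translate([487, 731, 0]) stool();
translate([-360, 185, 0]) stool();
translate([1334, 185, 0]) stool();
translate([298, 231, 744]) bookshelf();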